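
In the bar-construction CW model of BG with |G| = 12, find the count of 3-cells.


In the bar-construction CW model of BG, the n-cells are indexed by
n-tuples [g_1|...|g_n] of non-identity elements of G (degenerate
simplices with some g_i = e do not contribute cells), so there are
(|G| - 1)^n n-cells.
For dim = 3 with |G| = 12:
cells = (12 - 1)^3 = 11^3 = 1331

1331


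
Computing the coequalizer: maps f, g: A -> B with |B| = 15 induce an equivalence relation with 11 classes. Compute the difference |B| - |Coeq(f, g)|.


The coequalizer Coeq(f, g) = B / ~ has one element per equivalence class.
|B| = 15, |Coeq(f, g)| = 11.
|B| - |Coeq(f, g)| = 15 - 11 = 4.

4


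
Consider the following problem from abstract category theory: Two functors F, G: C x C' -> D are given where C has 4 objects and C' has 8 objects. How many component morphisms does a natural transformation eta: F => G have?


A natural transformation eta: F => G assigns one component morphism per
object of the domain category.
The domain is the product category C x C', so
|Ob(C x C')| = |Ob(C)| * |Ob(C')| = 4 * 8 = 32.
Therefore eta has 32 component morphisms.

32


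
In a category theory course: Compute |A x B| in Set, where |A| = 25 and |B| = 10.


In Set, the product A x B is the Cartesian product.
By the universal property, |A x B| = |A| * |B|.
|A x B| = 25 * 10 = 250

250


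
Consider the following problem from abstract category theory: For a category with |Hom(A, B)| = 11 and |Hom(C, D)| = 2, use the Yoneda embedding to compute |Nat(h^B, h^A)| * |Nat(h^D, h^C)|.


By the Yoneda lemma, Nat(h^B, h^A) is isomorphic to Hom(A, B),
so |Nat(h^B, h^A)| = |Hom(A, B)| and |Nat(h^D, h^C)| = |Hom(C, D)|.
|Hom(A, B)| = 11, |Hom(C, D)| = 2.
|Nat(h^B, h^A) x Nat(h^D, h^C)| = 11 * 2 = 22

22


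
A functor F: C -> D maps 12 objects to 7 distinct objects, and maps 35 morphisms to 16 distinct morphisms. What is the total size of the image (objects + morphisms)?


The image of F consists of distinct objects and distinct morphisms.
|Im(F)| on objects = 7
|Im(F)| on morphisms = 16
Total image cardinality = 7 + 16 = 23

23


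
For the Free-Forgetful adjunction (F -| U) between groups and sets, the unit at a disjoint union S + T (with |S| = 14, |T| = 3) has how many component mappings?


The unit eta_X: X -> U(F(X)) of the Free-Forgetful adjunction
maps each element of X to a generator of F(X). For X = S + T (disjoint
union in Set), |S + T| = |S| + |T|.
Total mappings = 14 + 3 = 17.

17


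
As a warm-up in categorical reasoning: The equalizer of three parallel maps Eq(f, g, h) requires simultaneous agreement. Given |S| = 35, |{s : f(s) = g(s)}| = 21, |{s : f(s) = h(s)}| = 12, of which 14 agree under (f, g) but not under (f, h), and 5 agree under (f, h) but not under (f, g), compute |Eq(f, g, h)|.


Eq(f, g, h) is the triple-agreement set: points in S where all three
maps take the same value. Using inclusion-exclusion on the pairwise data:
Pair (f, g) agrees on 21 points; pair (f, h) on 12 points.
Points agreeing under (f, g) but not (f, h) = 14; under (f, h) but not (f, g) = 5.
Triple-agreement = agreement-in-(f, g) minus points that agree under (f, g) but not (f, h):
|Eq(f, g, h)| = 21 - 14 = 7
(cross-check via (f, h): 12 - 5 = 7.)

7


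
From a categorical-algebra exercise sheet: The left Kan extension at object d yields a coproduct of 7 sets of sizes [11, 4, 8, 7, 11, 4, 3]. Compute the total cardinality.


Pointwise, the left Kan extension (Lan_F H)(d) is the colimit, indexed
by the comma category (F downarrow d), of H composed with the
projection (F downarrow d) -> C. Here that colimit is given
as a coproduct (disjoint union) of sets, so its cardinality is the
sum of the sizes of the summands.
Coproduct of sets with sizes: 11 + 4 + 8 + 7 + 11 + 4 + 3
= 48

48


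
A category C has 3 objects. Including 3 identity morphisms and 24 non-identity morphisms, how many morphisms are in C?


Each object has an identity morphism, giving 3 identities.
Adding the 24 non-identity morphisms:
Total = 3 + 24 = 27

27


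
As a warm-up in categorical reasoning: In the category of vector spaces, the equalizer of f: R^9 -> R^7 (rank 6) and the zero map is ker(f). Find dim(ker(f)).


The equalizer of f and the zero map is ker(f).
By the rank-nullity theorem: dim(ker(f)) = dim(domain) - rank(f).
dim(ker(f)) = 9 - 6 = 3

3


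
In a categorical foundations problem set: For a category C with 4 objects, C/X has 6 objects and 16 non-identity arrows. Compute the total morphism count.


In the slice category C/X, objects are morphisms to X.
Identity morphisms: 6 (one per object of C/X).
Non-identity morphisms: 16.
Total = 6 + 16 = 22

22


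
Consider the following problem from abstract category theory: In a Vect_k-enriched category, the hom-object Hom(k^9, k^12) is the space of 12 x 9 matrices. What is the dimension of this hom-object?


In Vect-enriched categories, Hom(k^n, k^m) is the space of m x n matrices.
dim(Hom(k^9, k^12)) = 12 * 9 = 108

108


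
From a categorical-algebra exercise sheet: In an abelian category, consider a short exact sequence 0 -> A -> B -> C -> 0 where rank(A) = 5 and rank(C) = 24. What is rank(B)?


For a short exact sequence 0 -> A -> B -> C -> 0,
rank is additive: rank(B) = rank(A) + rank(C).
rank(B) = 5 + 24 = 29

29


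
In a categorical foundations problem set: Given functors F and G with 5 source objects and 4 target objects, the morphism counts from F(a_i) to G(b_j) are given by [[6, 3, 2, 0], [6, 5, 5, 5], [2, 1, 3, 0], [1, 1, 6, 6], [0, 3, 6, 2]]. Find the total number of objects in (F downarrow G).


Objects of (F downarrow G) are triples (a, b, h: F(a)->G(b)).
The count equals the sum of all entries in the hom-matrix.
sum(row 0) = 11
sum(row 1) = 21
sum(row 2) = 6
sum(row 3) = 14
sum(row 4) = 11
Grand total = 63

63


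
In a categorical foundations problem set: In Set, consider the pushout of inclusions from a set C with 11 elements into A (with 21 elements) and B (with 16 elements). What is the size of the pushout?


The pushout A +_C B identifies the images of C in A and B.
|A +_C B| = |A| + |B| - |C| (for injections).
= 21 + 16 - 11 = 26

26


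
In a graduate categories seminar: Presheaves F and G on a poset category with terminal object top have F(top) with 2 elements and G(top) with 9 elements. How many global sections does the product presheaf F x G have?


Global sections of a presheaf on a poset with terminal top satisfy
Gamma(H) ~ H(top). Presheaves admit pointwise products, so
(F x G)(top) = F(top) x G(top) (Cartesian product).
|Gamma(F x G)| = |F(top)| * |G(top)| = 2 * 9 = 18.

18


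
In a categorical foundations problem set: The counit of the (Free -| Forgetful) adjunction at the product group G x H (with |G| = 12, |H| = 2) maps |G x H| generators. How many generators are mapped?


The counit epsilon_K: F(U(K)) -> K of the Free-Forgetful adjunction
maps |K| generators of F(U(K)) into K. For K = G x H (the product group),
|G x H| = |G| * |H|.
Total generators mapped = 12 * 2 = 24.

24


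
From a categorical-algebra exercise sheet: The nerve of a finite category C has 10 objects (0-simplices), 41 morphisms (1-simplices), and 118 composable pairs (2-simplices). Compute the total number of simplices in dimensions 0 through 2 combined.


The 2-skeleton of the nerve N(C) consists of simplices in dimensions 0, 1, 2:
  |N(C)_0| = 10 (objects)
  |N(C)_1| = 41 (morphisms)
  |N(C)_2| = 118 (composable pairs)
Total = 10 + 41 + 118 = 169

169


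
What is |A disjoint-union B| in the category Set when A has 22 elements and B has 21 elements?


In Set, the coproduct A + B is the disjoint union.
|A + B| = |A| + |B| = 22 + 21 = 43

43


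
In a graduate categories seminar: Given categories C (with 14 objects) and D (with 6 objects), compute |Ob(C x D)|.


The product category C x D has objects that are pairs (c, d).
Number of pairs = |Ob(C)| * |Ob(D)| = 14 * 6 = 84

84


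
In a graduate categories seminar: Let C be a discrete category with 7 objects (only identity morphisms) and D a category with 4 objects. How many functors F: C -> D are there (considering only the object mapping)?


A functor from a discrete category C to D is determined by
where each object maps. Each of the 7 objects of C can map
to any of the 4 objects of D independently.
Number of functors = 4^7 = 16384

16384


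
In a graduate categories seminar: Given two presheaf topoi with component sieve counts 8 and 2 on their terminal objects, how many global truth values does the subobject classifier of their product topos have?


In a product of presheaf topoi E_1 x E_2, the subobject classifier
is Omega = Omega_1 x Omega_2 (componentwise), so
|Omega(top)| = |Omega_1(top_1)| * |Omega_2(top_2)|.
= 8 * 2 = 16.

16


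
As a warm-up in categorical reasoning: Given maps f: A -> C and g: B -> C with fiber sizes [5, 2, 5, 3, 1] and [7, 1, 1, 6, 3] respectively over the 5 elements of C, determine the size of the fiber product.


The pullback A x_C B consists of pairs (a, b) with f(a) = g(b).
For each element c in C, the fiber product has |f^-1(c)| * |g^-1(c)| elements.
Summing over C: 5 * 7 + 2 * 1 + 5 * 1 + 3 * 6 + 1 * 3
= 35 + 2 + 5 + 18 + 3 = 63

63


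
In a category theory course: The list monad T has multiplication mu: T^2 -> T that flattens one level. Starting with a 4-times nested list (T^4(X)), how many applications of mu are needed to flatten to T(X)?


Each application of mu: T^2 -> T removes one layer of nesting.
Starting at depth 4 (i.e., T^4(X)), we need to reach T(X).
Number of mu applications = 4 - 1 = 3

3


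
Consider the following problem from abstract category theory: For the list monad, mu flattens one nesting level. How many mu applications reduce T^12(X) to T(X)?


Each application of mu: T^2 -> T removes one layer of nesting.
Starting at depth 12 (i.e., T^12(X)), we need to reach T(X).
Number of mu applications = 12 - 1 = 11

11


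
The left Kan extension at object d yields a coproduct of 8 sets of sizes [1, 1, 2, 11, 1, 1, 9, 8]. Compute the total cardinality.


Pointwise, the left Kan extension (Lan_F H)(d) is the colimit, indexed
by the comma category (F downarrow d), of H composed with the
projection (F downarrow d) -> C. Here that colimit is given
as a coproduct (disjoint union) of sets, so its cardinality is the
sum of the sizes of the summands.
Coproduct of sets with sizes: 1 + 1 + 2 + 11 + 1 + 1 + 9 + 8
= 34

34


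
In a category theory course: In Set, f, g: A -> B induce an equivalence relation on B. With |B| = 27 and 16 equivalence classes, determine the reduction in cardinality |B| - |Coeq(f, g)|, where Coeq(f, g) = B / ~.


The coequalizer Coeq(f, g) = B / ~ has one element per equivalence class.
|B| = 27, |Coeq(f, g)| = 16.
|B| - |Coeq(f, g)| = 27 - 16 = 11.

11


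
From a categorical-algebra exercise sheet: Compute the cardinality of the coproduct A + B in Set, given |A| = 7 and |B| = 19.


In Set, the coproduct A + B is the disjoint union.
|A + B| = |A| + |B| = 7 + 19 = 26

26


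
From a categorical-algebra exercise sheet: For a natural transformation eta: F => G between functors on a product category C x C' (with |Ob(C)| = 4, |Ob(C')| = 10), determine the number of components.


A natural transformation eta: F => G assigns one component morphism per
object of the domain category.
The domain is the product category C x C', so
|Ob(C x C')| = |Ob(C)| * |Ob(C')| = 4 * 10 = 40.
Therefore eta has 40 component morphisms.

40


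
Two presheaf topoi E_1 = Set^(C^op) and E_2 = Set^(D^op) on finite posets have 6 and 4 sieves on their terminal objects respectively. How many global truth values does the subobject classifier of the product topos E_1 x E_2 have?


In a product of presheaf topoi E_1 x E_2, the subobject classifier
is Omega = Omega_1 x Omega_2 (componentwise), so
|Omega(top)| = |Omega_1(top_1)| * |Omega_2(top_2)|.
= 6 * 4 = 24.

24


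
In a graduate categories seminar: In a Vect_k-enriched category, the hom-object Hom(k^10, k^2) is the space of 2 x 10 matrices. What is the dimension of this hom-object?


In Vect-enriched categories, Hom(k^n, k^m) is the space of m x n matrices.
dim(Hom(k^10, k^2)) = 2 * 10 = 20

20


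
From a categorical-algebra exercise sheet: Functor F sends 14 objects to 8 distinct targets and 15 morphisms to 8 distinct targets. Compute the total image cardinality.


The image of F consists of distinct objects and distinct morphisms.
|Im(F)| on objects = 8
|Im(F)| on morphisms = 8
Total image cardinality = 8 + 8 = 16

16


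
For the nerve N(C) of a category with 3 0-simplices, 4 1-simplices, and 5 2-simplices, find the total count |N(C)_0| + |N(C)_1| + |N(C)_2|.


The 2-skeleton of the nerve N(C) consists of simplices in dimensions 0, 1, 2:
  |N(C)_0| = 3 (objects)
  |N(C)_1| = 4 (morphisms)
  |N(C)_2| = 5 (composable pairs)
Total = 3 + 4 + 5 = 12

12


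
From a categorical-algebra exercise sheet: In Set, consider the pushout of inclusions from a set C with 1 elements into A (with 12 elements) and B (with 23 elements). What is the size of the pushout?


The pushout A +_C B identifies the images of C in A and B.
|A +_C B| = |A| + |B| - |C| (for injections).
= 12 + 23 - 1 = 34

34


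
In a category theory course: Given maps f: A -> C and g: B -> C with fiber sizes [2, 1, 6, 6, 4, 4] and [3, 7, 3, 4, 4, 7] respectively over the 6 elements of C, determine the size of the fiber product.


The pullback A x_C B consists of pairs (a, b) with f(a) = g(b).
For each element c in C, the fiber product has |f^-1(c)| * |g^-1(c)| elements.
Summing over C: 2 * 3 + 1 * 7 + 6 * 3 + 6 * 4 + 4 * 4 + 4 * 7
= 6 + 7 + 18 + 24 + 16 + 28 = 99

99


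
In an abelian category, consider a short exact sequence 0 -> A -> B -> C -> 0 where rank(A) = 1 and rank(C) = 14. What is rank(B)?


For a short exact sequence 0 -> A -> B -> C -> 0,
rank is additive: rank(B) = rank(A) + rank(C).
rank(B) = 1 + 14 = 15

15


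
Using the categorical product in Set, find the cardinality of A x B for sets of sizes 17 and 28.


In Set, the product A x B is the Cartesian product.
By the universal property, |A x B| = |A| * |B|.
|A x B| = 17 * 28 = 476

476


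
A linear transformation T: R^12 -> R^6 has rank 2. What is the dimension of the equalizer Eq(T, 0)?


The equalizer of f and the zero map is ker(f).
By the rank-nullity theorem: dim(ker(f)) = dim(domain) - rank(f).
dim(ker(f)) = 12 - 2 = 10

10


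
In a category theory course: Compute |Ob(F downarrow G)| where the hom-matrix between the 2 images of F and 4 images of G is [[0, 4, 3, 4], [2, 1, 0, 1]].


Objects of (F downarrow G) are triples (a, b, h: F(a)->G(b)).
The count equals the sum of all entries in the hom-matrix.
sum(row 0) = 11
sum(row 1) = 4
Grand total = 15

15


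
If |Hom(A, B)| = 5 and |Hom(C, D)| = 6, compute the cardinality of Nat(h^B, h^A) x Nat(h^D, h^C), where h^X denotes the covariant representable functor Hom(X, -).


By the Yoneda lemma, Nat(h^B, h^A) is isomorphic to Hom(A, B),
so |Nat(h^B, h^A)| = |Hom(A, B)| and |Nat(h^D, h^C)| = |Hom(C, D)|.
|Hom(A, B)| = 5, |Hom(C, D)| = 6.
|Nat(h^B, h^A) x Nat(h^D, h^C)| = 5 * 6 = 30

30


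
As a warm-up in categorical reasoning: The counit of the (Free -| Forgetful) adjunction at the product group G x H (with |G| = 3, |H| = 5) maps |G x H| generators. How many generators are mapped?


The counit epsilon_K: F(U(K)) -> K of the Free-Forgetful adjunction
maps |K| generators of F(U(K)) into K. For K = G x H (the product group),
|G x H| = |G| * |H|.
Total generators mapped = 3 * 5 = 15.

15


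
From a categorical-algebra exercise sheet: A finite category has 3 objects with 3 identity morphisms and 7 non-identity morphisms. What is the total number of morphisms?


Each object has an identity morphism, giving 3 identities.
Adding the 7 non-identity morphisms:
Total = 3 + 7 = 10

10


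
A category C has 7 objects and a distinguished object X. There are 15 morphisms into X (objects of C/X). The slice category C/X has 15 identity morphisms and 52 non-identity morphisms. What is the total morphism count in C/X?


In the slice category C/X, objects are morphisms to X.
Identity morphisms: 15 (one per object of C/X).
Non-identity morphisms: 52.
Total = 15 + 52 = 67

67


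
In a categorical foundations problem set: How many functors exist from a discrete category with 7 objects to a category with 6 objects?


A functor from a discrete category C to D is determined by
where each object maps. Each of the 7 objects of C can map
to any of the 6 objects of D independently.
Number of functors = 6^7 = 279936

279936


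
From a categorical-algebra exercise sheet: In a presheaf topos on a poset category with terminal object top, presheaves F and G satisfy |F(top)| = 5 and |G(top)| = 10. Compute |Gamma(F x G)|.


Global sections of a presheaf on a poset with terminal top satisfy
Gamma(H) ~ H(top). Presheaves admit pointwise products, so
(F x G)(top) = F(top) x G(top) (Cartesian product).
|Gamma(F x G)| = |F(top)| * |G(top)| = 5 * 10 = 50.

50


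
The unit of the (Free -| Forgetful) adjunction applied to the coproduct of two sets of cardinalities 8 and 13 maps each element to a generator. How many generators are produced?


The unit eta_X: X -> U(F(X)) of the Free-Forgetful adjunction
maps each element of X to a generator of F(X). For X = S + T (disjoint
union in Set), |S + T| = |S| + |T|.
Total mappings = 8 + 13 = 21.

21


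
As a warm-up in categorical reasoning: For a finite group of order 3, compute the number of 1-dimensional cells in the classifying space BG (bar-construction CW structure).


In the bar-construction CW model of BG, the n-cells are indexed by
n-tuples [g_1|...|g_n] of non-identity elements of G (degenerate
simplices with some g_i = e do not contribute cells), so there are
(|G| - 1)^n n-cells.
For dim = 1 with |G| = 3:
cells = (3 - 1)^1 = 2^1 = 2

2


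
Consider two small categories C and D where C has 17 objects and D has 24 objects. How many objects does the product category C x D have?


The product category C x D has objects that are pairs (c, d).
Number of pairs = |Ob(C)| * |Ob(D)| = 17 * 24 = 408

408


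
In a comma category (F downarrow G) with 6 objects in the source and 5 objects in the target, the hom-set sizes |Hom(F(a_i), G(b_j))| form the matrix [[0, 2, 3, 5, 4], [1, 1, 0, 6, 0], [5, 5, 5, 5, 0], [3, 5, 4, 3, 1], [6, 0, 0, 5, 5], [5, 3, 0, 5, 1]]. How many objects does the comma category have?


Objects of (F downarrow G) are triples (a, b, h: F(a)->G(b)).
The count equals the sum of all entries in the hom-matrix.
sum(row 0) = 14
sum(row 1) = 8
sum(row 2) = 20
sum(row 3) = 16
sum(row 4) = 16
sum(row 5) = 14
Grand total = 88

88


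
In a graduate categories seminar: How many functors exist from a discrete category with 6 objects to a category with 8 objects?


A functor from a discrete category C to D is determined by
where each object maps. Each of the 6 objects of C can map
to any of the 8 objects of D independently.
Number of functors = 8^6 = 262144

262144


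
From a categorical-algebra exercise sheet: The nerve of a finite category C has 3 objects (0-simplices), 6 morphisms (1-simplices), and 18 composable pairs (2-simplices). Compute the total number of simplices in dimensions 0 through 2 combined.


The 2-skeleton of the nerve N(C) consists of simplices in dimensions 0, 1, 2:
  |N(C)_0| = 3 (objects)
  |N(C)_1| = 6 (morphisms)
  |N(C)_2| = 18 (composable pairs)
Total = 3 + 6 + 18 = 27

27


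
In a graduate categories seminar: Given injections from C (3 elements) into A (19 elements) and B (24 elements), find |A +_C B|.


The pushout A +_C B identifies the images of C in A and B.
|A +_C B| = |A| + |B| - |C| (for injections).
= 19 + 24 - 3 = 40

40


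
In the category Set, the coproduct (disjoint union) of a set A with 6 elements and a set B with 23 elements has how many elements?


In Set, the coproduct A + B is the disjoint union.
|A + B| = |A| + |B| = 6 + 23 = 29

29


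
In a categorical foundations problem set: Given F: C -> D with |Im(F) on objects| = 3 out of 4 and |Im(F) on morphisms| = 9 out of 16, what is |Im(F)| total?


The image of F consists of distinct objects and distinct morphisms.
|Im(F)| on objects = 3
|Im(F)| on morphisms = 9
Total image cardinality = 3 + 9 = 12

12


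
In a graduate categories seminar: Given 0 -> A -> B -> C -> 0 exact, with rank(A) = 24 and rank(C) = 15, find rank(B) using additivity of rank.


For a short exact sequence 0 -> A -> B -> C -> 0,
rank is additive: rank(B) = rank(A) + rank(C).
rank(B) = 24 + 15 = 39

39


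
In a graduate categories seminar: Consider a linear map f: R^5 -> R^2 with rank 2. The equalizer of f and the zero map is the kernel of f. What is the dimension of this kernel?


The equalizer of f and the zero map is ker(f).
By the rank-nullity theorem: dim(ker(f)) = dim(domain) - rank(f).
dim(ker(f)) = 5 - 2 = 3

3


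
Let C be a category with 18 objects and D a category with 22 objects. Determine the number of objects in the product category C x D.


The product category C x D has objects that are pairs (c, d).
Number of pairs = |Ob(C)| * |Ob(D)| = 18 * 22 = 396

396


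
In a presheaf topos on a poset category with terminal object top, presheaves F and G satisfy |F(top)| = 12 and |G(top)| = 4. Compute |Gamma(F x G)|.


Global sections of a presheaf on a poset with terminal top satisfy
Gamma(H) ~ H(top). Presheaves admit pointwise products, so
(F x G)(top) = F(top) x G(top) (Cartesian product).
|Gamma(F x G)| = |F(top)| * |G(top)| = 12 * 4 = 48.

48


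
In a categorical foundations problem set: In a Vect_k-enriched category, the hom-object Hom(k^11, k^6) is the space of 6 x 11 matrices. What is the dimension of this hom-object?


In Vect-enriched categories, Hom(k^n, k^m) is the space of m x n matrices.
dim(Hom(k^11, k^6)) = 6 * 11 = 66

66


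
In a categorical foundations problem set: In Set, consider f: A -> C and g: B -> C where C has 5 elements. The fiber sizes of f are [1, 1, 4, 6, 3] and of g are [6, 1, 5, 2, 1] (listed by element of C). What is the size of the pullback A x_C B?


The pullback A x_C B consists of pairs (a, b) with f(a) = g(b).
For each element c in C, the fiber product has |f^-1(c)| * |g^-1(c)| elements.
Summing over C: 1 * 6 + 1 * 1 + 4 * 5 + 6 * 2 + 3 * 1
= 6 + 1 + 20 + 12 + 3 = 42

42


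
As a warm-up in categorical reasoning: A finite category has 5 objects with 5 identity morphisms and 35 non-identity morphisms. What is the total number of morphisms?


Each object has an identity morphism, giving 5 identities.
Adding the 35 non-identity morphisms:
Total = 5 + 35 = 40

40


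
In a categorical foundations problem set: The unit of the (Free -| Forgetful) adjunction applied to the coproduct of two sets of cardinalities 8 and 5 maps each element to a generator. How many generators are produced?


The unit eta_X: X -> U(F(X)) of the Free-Forgetful adjunction
maps each element of X to a generator of F(X). For X = S + T (disjoint
union in Set), |S + T| = |S| + |T|.
Total mappings = 8 + 5 = 13.

13


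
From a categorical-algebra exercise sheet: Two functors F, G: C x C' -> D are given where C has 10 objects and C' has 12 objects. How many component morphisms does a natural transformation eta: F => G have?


A natural transformation eta: F => G assigns one component morphism per
object of the domain category.
The domain is the product category C x C', so
|Ob(C x C')| = |Ob(C)| * |Ob(C')| = 10 * 12 = 120.
Therefore eta has 120 component morphisms.

120


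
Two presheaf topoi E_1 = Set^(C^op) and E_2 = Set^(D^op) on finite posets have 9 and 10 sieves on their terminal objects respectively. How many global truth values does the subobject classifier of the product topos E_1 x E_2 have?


In a product of presheaf topoi E_1 x E_2, the subobject classifier
is Omega = Omega_1 x Omega_2 (componentwise), so
|Omega(top)| = |Omega_1(top_1)| * |Omega_2(top_2)|.
= 9 * 10 = 90.

90


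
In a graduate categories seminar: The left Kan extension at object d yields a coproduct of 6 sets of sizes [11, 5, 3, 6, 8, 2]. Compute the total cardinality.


Pointwise, the left Kan extension (Lan_F H)(d) is the colimit, indexed
by the comma category (F downarrow d), of H composed with the
projection (F downarrow d) -> C. Here that colimit is given
as a coproduct (disjoint union) of sets, so its cardinality is the
sum of the sizes of the summands.
Coproduct of sets with sizes: 11 + 5 + 3 + 6 + 8 + 2
= 35

35


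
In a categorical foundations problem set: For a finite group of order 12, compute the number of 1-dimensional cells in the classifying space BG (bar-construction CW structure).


In the bar-construction CW model of BG, the n-cells are indexed by
n-tuples [g_1|...|g_n] of non-identity elements of G (degenerate
simplices with some g_i = e do not contribute cells), so there are
(|G| - 1)^n n-cells.
For dim = 1 with |G| = 12:
cells = (12 - 1)^1 = 11^1 = 11

11


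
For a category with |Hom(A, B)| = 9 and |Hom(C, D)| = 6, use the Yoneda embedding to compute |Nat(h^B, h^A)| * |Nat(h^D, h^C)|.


By the Yoneda lemma, Nat(h^B, h^A) is isomorphic to Hom(A, B),
so |Nat(h^B, h^A)| = |Hom(A, B)| and |Nat(h^D, h^C)| = |Hom(C, D)|.
|Hom(A, B)| = 9, |Hom(C, D)| = 6.
|Nat(h^B, h^A) x Nat(h^D, h^C)| = 9 * 6 = 54

54


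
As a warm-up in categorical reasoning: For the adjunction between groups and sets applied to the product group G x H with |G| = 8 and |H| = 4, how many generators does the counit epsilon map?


The counit epsilon_K: F(U(K)) -> K of the Free-Forgetful adjunction
maps |K| generators of F(U(K)) into K. For K = G x H (the product group),
|G x H| = |G| * |H|.
Total generators mapped = 8 * 4 = 32.

32


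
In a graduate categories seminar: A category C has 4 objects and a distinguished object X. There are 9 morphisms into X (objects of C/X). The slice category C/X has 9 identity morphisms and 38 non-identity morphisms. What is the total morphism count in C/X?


In the slice category C/X, objects are morphisms to X.
Identity morphisms: 9 (one per object of C/X).
Non-identity morphisms: 38.
Total = 9 + 38 = 47

47


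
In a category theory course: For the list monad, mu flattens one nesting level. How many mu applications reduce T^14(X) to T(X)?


Each application of mu: T^2 -> T removes one layer of nesting.
Starting at depth 14 (i.e., T^14(X)), we need to reach T(X).
Number of mu applications = 14 - 1 = 13

13


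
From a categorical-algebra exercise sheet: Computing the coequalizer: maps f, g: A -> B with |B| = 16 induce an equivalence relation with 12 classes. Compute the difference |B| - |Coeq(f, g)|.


The coequalizer Coeq(f, g) = B / ~ has one element per equivalence class.
|B| = 16, |Coeq(f, g)| = 12.
|B| - |Coeq(f, g)| = 16 - 12 = 4.

4


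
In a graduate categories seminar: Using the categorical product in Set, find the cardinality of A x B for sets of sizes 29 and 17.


In Set, the product A x B is the Cartesian product.
By the universal property, |A x B| = |A| * |B|.
|A x B| = 29 * 17 = 493

493


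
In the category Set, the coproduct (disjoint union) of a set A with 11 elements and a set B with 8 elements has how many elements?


In Set, the coproduct A + B is the disjoint union.
|A + B| = |A| + |B| = 11 + 8 = 19

19


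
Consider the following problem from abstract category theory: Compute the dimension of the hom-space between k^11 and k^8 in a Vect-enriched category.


In Vect-enriched categories, Hom(k^n, k^m) is the space of m x n matrices.
dim(Hom(k^11, k^8)) = 8 * 11 = 88

88


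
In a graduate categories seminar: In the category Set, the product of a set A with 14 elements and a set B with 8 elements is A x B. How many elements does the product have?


In Set, the product A x B is the Cartesian product.
By the universal property, |A x B| = |A| * |B|.
|A x B| = 14 * 8 = 112

112


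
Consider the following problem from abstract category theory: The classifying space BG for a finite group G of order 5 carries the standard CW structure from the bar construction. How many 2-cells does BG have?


In the bar-construction CW model of BG, the n-cells are indexed by
n-tuples [g_1|...|g_n] of non-identity elements of G (degenerate
simplices with some g_i = e do not contribute cells), so there are
(|G| - 1)^n n-cells.
For dim = 2 with |G| = 5:
cells = (5 - 1)^2 = 4^2 = 16

16


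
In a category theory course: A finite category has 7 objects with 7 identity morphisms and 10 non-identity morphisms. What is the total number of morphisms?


Each object has an identity morphism, giving 7 identities.
Adding the 10 non-identity morphisms:
Total = 7 + 10 = 17

17


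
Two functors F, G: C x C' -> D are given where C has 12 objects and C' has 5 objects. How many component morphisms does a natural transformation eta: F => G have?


A natural transformation eta: F => G assigns one component morphism per
object of the domain category.
The domain is the product category C x C', so
|Ob(C x C')| = |Ob(C)| * |Ob(C')| = 12 * 5 = 60.
Therefore eta has 60 component morphisms.

60


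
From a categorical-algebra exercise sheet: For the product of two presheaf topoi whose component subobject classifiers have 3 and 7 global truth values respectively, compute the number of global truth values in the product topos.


In a product of presheaf topoi E_1 x E_2, the subobject classifier
is Omega = Omega_1 x Omega_2 (componentwise), so
|Omega(top)| = |Omega_1(top_1)| * |Omega_2(top_2)|.
= 3 * 7 = 21.

21


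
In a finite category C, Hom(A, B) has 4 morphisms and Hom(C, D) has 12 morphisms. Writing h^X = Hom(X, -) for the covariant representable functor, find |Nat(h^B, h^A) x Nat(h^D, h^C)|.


By the Yoneda lemma, Nat(h^B, h^A) is isomorphic to Hom(A, B),
so |Nat(h^B, h^A)| = |Hom(A, B)| and |Nat(h^D, h^C)| = |Hom(C, D)|.
|Hom(A, B)| = 4, |Hom(C, D)| = 12.
|Nat(h^B, h^A) x Nat(h^D, h^C)| = 4 * 12 = 48

48


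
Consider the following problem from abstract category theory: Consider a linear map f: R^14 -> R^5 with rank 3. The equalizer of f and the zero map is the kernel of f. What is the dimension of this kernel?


The equalizer of f and the zero map is ker(f).
By the rank-nullity theorem: dim(ker(f)) = dim(domain) - rank(f).
dim(ker(f)) = 14 - 3 = 11

11


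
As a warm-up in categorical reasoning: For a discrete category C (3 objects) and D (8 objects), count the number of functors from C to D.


A functor from a discrete category C to D is determined by
where each object maps. Each of the 3 objects of C can map
to any of the 8 objects of D independently.
Number of functors = 8^3 = 512

512


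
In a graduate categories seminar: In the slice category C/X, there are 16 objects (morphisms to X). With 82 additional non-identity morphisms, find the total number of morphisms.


In the slice category C/X, objects are morphisms to X.
Identity morphisms: 16 (one per object of C/X).
Non-identity morphisms: 82.
Total = 16 + 82 = 98

98


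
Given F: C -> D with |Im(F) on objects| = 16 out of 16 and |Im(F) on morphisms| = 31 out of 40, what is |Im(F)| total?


The image of F consists of distinct objects and distinct morphisms.
|Im(F)| on objects = 16
|Im(F)| on morphisms = 31
Total image cardinality = 16 + 31 = 47

47


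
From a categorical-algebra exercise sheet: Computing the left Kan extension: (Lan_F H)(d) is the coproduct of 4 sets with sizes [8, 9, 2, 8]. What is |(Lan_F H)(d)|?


Pointwise, the left Kan extension (Lan_F H)(d) is the colimit, indexed
by the comma category (F downarrow d), of H composed with the
projection (F downarrow d) -> C. Here that colimit is given
as a coproduct (disjoint union) of sets, so its cardinality is the
sum of the sizes of the summands.
Coproduct of sets with sizes: 8 + 9 + 2 + 8
= 27

27


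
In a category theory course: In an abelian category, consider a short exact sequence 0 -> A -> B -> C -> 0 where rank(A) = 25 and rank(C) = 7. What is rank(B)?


For a short exact sequence 0 -> A -> B -> C -> 0,
rank is additive: rank(B) = rank(A) + rank(C).
rank(B) = 25 + 7 = 32

32


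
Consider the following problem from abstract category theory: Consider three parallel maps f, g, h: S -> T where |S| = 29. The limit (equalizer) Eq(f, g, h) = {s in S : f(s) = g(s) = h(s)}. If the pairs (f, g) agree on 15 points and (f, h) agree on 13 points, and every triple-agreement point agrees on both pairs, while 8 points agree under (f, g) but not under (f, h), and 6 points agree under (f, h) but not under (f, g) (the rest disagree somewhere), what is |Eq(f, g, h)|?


Eq(f, g, h) is the triple-agreement set: points in S where all three
maps take the same value. Using inclusion-exclusion on the pairwise data:
Pair (f, g) agrees on 15 points; pair (f, h) on 13 points.
Points agreeing under (f, g) but not (f, h) = 8; under (f, h) but not (f, g) = 6.
Triple-agreement = agreement-in-(f, g) minus points that agree under (f, g) but not (f, h):
|Eq(f, g, h)| = 15 - 8 = 7
(cross-check via (f, h): 13 - 6 = 7.)

7


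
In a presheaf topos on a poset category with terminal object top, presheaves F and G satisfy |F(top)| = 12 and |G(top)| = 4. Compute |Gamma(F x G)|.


Global sections of a presheaf on a poset with terminal top satisfy
Gamma(H) ~ H(top). Presheaves admit pointwise products, so
(F x G)(top) = F(top) x G(top) (Cartesian product).
|Gamma(F x G)| = |F(top)| * |G(top)| = 12 * 4 = 48.

48


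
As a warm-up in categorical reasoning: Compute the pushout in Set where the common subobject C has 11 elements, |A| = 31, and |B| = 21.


The pushout A +_C B identifies the images of C in A and B.
|A +_C B| = |A| + |B| - |C| (for injections).
= 31 + 21 - 11 = 41

41


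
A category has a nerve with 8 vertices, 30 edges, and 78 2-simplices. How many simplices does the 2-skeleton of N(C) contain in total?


The 2-skeleton of the nerve N(C) consists of simplices in dimensions 0, 1, 2:
  |N(C)_0| = 8 (objects)
  |N(C)_1| = 30 (morphisms)
  |N(C)_2| = 78 (composable pairs)
Total = 8 + 30 + 78 = 116

116


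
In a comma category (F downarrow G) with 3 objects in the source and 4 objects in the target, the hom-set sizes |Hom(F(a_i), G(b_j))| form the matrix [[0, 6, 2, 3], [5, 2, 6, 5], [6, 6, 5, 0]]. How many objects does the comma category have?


Objects of (F downarrow G) are triples (a, b, h: F(a)->G(b)).
The count equals the sum of all entries in the hom-matrix.
sum(row 0) = 11
sum(row 1) = 18
sum(row 2) = 17
Grand total = 46

46


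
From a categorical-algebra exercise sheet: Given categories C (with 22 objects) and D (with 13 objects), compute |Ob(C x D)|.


The product category C x D has objects that are pairs (c, d).
Number of pairs = |Ob(C)| * |Ob(D)| = 22 * 13 = 286

286


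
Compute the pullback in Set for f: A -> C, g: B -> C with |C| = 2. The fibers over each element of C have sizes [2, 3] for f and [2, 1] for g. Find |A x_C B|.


The pullback A x_C B consists of pairs (a, b) with f(a) = g(b).
For each element c in C, the fiber product has |f^-1(c)| * |g^-1(c)| elements.
Summing over C: 2 * 2 + 3 * 1
= 4 + 3 = 7

7


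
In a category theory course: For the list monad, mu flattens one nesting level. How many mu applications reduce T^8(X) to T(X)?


Each application of mu: T^2 -> T removes one layer of nesting.
Starting at depth 8 (i.e., T^8(X)), we need to reach T(X).
Number of mu applications = 8 - 1 = 7

7


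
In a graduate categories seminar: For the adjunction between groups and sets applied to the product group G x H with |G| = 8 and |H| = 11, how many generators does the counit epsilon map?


The counit epsilon_K: F(U(K)) -> K of the Free-Forgetful adjunction
maps |K| generators of F(U(K)) into K. For K = G x H (the product group),
|G x H| = |G| * |H|.
Total generators mapped = 8 * 11 = 88.

88


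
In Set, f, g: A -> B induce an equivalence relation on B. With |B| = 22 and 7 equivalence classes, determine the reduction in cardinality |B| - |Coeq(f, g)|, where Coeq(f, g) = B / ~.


The coequalizer Coeq(f, g) = B / ~ has one element per equivalence class.
|B| = 22, |Coeq(f, g)| = 7.
|B| - |Coeq(f, g)| = 22 - 7 = 15.

15


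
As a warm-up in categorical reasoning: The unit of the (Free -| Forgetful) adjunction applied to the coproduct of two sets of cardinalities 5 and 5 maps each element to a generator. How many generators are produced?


The unit eta_X: X -> U(F(X)) of the Free-Forgetful adjunction
maps each element of X to a generator of F(X). For X = S + T (disjoint
union in Set), |S + T| = |S| + |T|.
Total mappings = 5 + 5 = 10.

10


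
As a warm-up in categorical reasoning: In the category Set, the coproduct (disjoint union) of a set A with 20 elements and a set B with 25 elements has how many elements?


In Set, the coproduct A + B is the disjoint union.
|A + B| = |A| + |B| = 20 + 25 = 45

45


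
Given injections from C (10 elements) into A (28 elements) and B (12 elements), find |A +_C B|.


The pushout A +_C B identifies the images of C in A and B.
|A +_C B| = |A| + |B| - |C| (for injections).
= 28 + 12 - 10 = 30

30


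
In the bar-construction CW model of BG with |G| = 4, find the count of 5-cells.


In the bar-construction CW model of BG, the n-cells are indexed by
n-tuples [g_1|...|g_n] of non-identity elements of G (degenerate
simplices with some g_i = e do not contribute cells), so there are
(|G| - 1)^n n-cells.
For dim = 5 with |G| = 4:
cells = (4 - 1)^5 = 3^5 = 243

243


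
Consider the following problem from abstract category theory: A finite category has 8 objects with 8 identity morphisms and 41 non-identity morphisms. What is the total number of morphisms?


Each object has an identity morphism, giving 8 identities.
Adding the 41 non-identity morphisms:
Total = 8 + 41 = 49

49


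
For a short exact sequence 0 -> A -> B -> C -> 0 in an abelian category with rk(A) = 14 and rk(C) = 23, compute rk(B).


For a short exact sequence 0 -> A -> B -> C -> 0,
rank is additive: rank(B) = rank(A) + rank(C).
rank(B) = 14 + 23 = 37

37


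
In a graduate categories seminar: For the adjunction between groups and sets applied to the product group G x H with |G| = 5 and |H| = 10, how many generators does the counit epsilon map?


The counit epsilon_K: F(U(K)) -> K of the Free-Forgetful adjunction
maps |K| generators of F(U(K)) into K. For K = G x H (the product group),
|G x H| = |G| * |H|.
Total generators mapped = 5 * 10 = 50.

50


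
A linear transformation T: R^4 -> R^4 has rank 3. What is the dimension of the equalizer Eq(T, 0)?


The equalizer of f and the zero map is ker(f).
By the rank-nullity theorem: dim(ker(f)) = dim(domain) - rank(f).
dim(ker(f)) = 4 - 3 = 1

1


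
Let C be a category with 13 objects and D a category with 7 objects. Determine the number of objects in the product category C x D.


The product category C x D has objects that are pairs (c, d).
Number of pairs = |Ob(C)| * |Ob(D)| = 13 * 7 = 91

91


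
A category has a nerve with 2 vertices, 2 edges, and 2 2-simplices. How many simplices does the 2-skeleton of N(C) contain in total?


The 2-skeleton of the nerve N(C) consists of simplices in dimensions 0, 1, 2:
  |N(C)_0| = 2 (objects)
  |N(C)_1| = 2 (morphisms)
  |N(C)_2| = 2 (composable pairs)
Total = 2 + 2 + 2 = 6

6


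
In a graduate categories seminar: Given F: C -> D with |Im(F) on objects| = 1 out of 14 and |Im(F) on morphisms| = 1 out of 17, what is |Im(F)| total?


The image of F consists of distinct objects and distinct morphisms.
|Im(F)| on objects = 1
|Im(F)| on morphisms = 1
Total image cardinality = 1 + 1 = 2

2


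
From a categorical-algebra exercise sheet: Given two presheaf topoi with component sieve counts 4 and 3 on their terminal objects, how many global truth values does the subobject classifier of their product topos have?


In a product of presheaf topoi E_1 x E_2, the subobject classifier
is Omega = Omega_1 x Omega_2 (componentwise), so
|Omega(top)| = |Omega_1(top_1)| * |Omega_2(top_2)|.
= 4 * 3 = 12.

12
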